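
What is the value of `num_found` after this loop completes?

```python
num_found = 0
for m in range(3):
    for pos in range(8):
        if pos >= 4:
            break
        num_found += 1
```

Let's trace through this code step by step.

Initialize: num_found = 0
Entering loop: for m in range(3):
After iteration 1: m = 0, num_found = 4
After iteration 2: m = 1, num_found = 8
After iteration 3: m = 2, num_found = 12
Loop ends.

Final answer: 12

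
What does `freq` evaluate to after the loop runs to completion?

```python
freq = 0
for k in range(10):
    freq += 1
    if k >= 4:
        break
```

Let's trace through this code step by step.

Initialize: freq = 0
Entering loop: for k in range(10):
After iteration 1: k = 0, freq = 1
After iteration 2: k = 1, freq = 2
After iteration 3: k = 2, freq = 3
After iteration 4: k = 3, freq = 4
After iteration 5: k = 4, freq = 5
Loop ends.

Final answer: 5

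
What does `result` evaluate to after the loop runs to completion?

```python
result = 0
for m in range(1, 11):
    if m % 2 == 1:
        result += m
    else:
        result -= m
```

Let's trace through this code step by step.

Initialize: result = 0
Entering loop: for m in range(1, 11):
After iteration 1: m = 1, result = 1
After iteration 2: m = 2, result = -1
After iteration 3: m = 3, result = 2
After iteration 4: m = 4, result = -2
After iteration 5: m = 5, result = 3
After iteration 6: m = 6, result = -3
After iteration 7: m = 7, result = 4
After iteration 8: m = 8, result = -4
After iteration 9: m = 9, result = 5
After iteration 10: m = 10, result = -5
Loop ends.

Final answer: -5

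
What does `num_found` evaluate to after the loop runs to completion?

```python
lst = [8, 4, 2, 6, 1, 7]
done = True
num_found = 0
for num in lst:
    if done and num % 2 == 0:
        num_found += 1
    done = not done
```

Let's trace through this code step by step.

Initialize: lst = [8, 4, 2, 6, 1, 7]
Initialize: done = True
Initialize: num_found = 0
Entering loop: for num in lst:
After iteration 1: num = 8, done = False, num_found = 1
After iteration 2: num = 4, done = True, num_found = 1
After iteration 3: num = 2, done = False, num_found = 2
After iteration 4: num = 6, done = True, num_found = 2
After iteration 5: num = 1, done = False, num_found = 2
After iteration 6: num = 7, done = True, num_found = 2
Loop ends.

Final answer: 2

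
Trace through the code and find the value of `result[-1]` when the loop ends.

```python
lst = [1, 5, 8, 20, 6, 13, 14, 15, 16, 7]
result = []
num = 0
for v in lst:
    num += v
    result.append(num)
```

Let's trace through this code step by step.

Initialize: lst = [1, 5, 8, 20, 6, 13, 14, 15, 16, 7]
Initialize: result = []
Initialize: num = 0
Entering loop: for v in lst:
After iteration 1: v = 1, result = [1], num = 1
After iteration 2: v = 5, result = [1, 6], num = 6
After iteration 3: v = 8, result = [1, 6, 14], num = 14
After iteration 4: v = 20, result = [1, 6, 14, 34], num = 34
After iteration 5: v = 6, result = [1, 6, 14, 34, 40], num = 40
After iteration 6: v = 13, result = [1, 6, 14, 34, 40, 53], num = 53
After iteration 7: v = 14, result = [1, 6, 14, 34, 40, 53, 67], num = 67
After iteration 8: v = 15, result = [1, 6, 14, 34, 40, 53, 67, 82], num = 82
After iteration 9: v = 16, result = [1, 6, 14, 34, 40, 53, 67, 82, 98], num = 98
After iteration 10: v = 7, result = [1, 6, 14, 34, 40, 53, 67, 82, 98, 105], num = 105
Loop ends.
result[-1] = 105

Final answer: 105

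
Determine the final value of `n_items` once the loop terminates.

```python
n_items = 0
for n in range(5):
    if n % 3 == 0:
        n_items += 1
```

Let's trace through this code step by step.

Initialize: n_items = 0
Entering loop: for n in range(5):
After iteration 1: n = 0, n_items = 1
After iteration 2: n = 1, n_items = 1
After iteration 3: n = 2, n_items = 1
After iteration 4: n = 3, n_items = 2
After iteration 5: n = 4, n_items = 2
Loop ends.

Final answer: 2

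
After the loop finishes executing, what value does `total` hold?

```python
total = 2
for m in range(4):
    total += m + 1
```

Let's trace through this code step by step.

Initialize: total = 2
Entering loop: for m in range(4):
After iteration 1: m = 0, total = 3
After iteration 2: m = 1, total = 5
After iteration 3: m = 2, total = 8
After iteration 4: m = 3, total = 12
Loop ends.

Final answer: 12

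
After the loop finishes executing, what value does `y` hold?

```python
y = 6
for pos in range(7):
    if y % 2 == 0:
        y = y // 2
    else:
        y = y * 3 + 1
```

Let's trace through this code step by step.

Initialize: y = 6
Entering loop: for pos in range(7):
After iteration 1: pos = 0, y = 3
After iteration 2: pos = 1, y = 10
After iteration 3: pos = 2, y = 5
After iteration 4: pos = 3, y = 16
After iteration 5: pos = 4, y = 8
After iteration 6: pos = 5, y = 4
After iteration 7: pos = 6, y = 2
Loop ends.

Final answer: 2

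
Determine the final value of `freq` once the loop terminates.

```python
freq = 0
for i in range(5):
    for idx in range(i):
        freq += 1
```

Let's trace through this code step by step.

Initialize: freq = 0
Entering loop: for i in range(5):
After iteration 1: i = 0, freq = 0
After iteration 2: i = 1, freq = 1, idx = 0
After iteration 3: i = 2, freq = 3, idx = 1
After iteration 4: i = 3, freq = 6, idx = 2
After iteration 5: i = 4, freq = 10, idx = 3
Loop ends.

Final answer: 10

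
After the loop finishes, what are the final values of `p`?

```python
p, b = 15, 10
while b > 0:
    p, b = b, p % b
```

Let's trace through this code step by step.

Initialize: p = 15
Initialize: b = 10
Entering loop: while b > 0:
After iteration 1: p = 10, b = 5
After iteration 2: p = 5, b = 0
Loop ends.

Final answer: 5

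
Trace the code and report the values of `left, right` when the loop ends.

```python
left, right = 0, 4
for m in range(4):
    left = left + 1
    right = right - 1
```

Let's trace through this code step by step.

Initialize: left = 0
Initialize: right = 4
Entering loop: for m in range(4):
After iteration 1: m = 0, left = 1, right = 3
After iteration 2: m = 1, left = 2, right = 2
After iteration 3: m = 2, left = 3, right = 1
After iteration 4: m = 3, left = 4, right = 0
Loop ends.

Final answer: 4, 0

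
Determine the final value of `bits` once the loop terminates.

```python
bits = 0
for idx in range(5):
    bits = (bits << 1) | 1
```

Let's trace through this code step by step.

Initialize: bits = 0
Entering loop: for idx in range(5):
After iteration 1: idx = 0, bits = 1
After iteration 2: idx = 1, bits = 3
After iteration 3: idx = 2, bits = 7
After iteration 4: idx = 3, bits = 15
After iteration 5: idx = 4, bits = 31
Loop ends.

Final answer: 31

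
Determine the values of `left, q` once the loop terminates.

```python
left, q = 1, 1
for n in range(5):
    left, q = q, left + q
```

Let's trace through this code step by step.

Initialize: left = 1
Initialize: q = 1
Entering loop: for n in range(5):
After iteration 1: n = 0, left = 1, q = 2
After iteration 2: n = 1, left = 2, q = 3
After iteration 3: n = 2, left = 3, q = 5
After iteration 4: n = 3, left = 5, q = 8
After iteration 5: n = 4, left = 8, q = 13
Loop ends.

Final answer: 8, 13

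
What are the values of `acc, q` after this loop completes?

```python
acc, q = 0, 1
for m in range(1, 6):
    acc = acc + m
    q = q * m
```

Let's trace through this code step by step.

Initialize: acc = 0
Initialize: q = 1
Entering loop: for m in range(1, 6):
After iteration 1: m = 1, acc = 1, q = 1
After iteration 2: m = 2, acc = 3, q = 2
After iteration 3: m = 3, acc = 6, q = 6
After iteration 4: m = 4, acc = 10, q = 24
After iteration 5: m = 5, acc = 15, q = 120
Loop ends.

Final answer: 15, 120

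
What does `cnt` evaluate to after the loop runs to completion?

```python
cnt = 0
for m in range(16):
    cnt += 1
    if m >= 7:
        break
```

Let's trace through this code step by step.

Initialize: cnt = 0
Entering loop: for m in range(16):
After iteration 1: m = 0, cnt = 1
After iteration 2: m = 1, cnt = 2
After iteration 3: m = 2, cnt = 3
After iteration 4: m = 3, cnt = 4
After iteration 5: m = 4, cnt = 5
After iteration 6: m = 5, cnt = 6
After iteration 7: m = 6, cnt = 7
After iteration 8: m = 7, cnt = 8
Loop ends.

Final answer: 8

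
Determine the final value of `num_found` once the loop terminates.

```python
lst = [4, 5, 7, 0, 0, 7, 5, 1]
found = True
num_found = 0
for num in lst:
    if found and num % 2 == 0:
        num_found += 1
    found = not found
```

Let's trace through this code step by step.

Initialize: lst = [4, 5, 7, 0, 0, 7, 5, 1]
Initialize: found = True
Initialize: num_found = 0
Entering loop: for num in lst:
After iteration 1: num = 4, found = False, num_found = 1
After iteration 2: num = 5, found = True, num_found = 1
After iteration 3: num = 7, found = False, num_found = 1
After iteration 4: num = 0, found = True, num_found = 1
After iteration 5: num = 0, found = False, num_found = 2
After iteration 6: num = 7, found = True, num_found = 2
After iteration 7: num = 5, found = False, num_found = 2
After iteration 8: num = 1, found = True, num_found = 2
Loop ends.

Final answer: 2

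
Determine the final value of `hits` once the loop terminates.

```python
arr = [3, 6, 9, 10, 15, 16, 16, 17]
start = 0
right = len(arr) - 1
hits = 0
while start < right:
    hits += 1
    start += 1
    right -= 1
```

Let's trace through this code step by step.

Initialize: arr = [3, 6, 9, 10, 15, 16, 16, 17]
Initialize: start = 0
Initialize: right = 7
Initialize: hits = 0
Entering loop: while start < right:
After iteration 1: start = 1, right = 6, hits = 1
After iteration 2: start = 2, right = 5, hits = 2
After iteration 3: start = 3, right = 4, hits = 3
After iteration 4: start = 4, right = 3, hits = 4
Loop ends.

Final answer: 4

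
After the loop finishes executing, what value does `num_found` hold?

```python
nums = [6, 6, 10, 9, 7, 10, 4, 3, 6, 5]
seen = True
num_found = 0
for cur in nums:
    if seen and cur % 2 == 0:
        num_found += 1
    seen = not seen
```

Let's trace through this code step by step.

Initialize: nums = [6, 6, 10, 9, 7, 10, 4, 3, 6, 5]
Initialize: seen = True
Initialize: num_found = 0
Entering loop: for cur in nums:
After iteration 1: cur = 6, seen = False, num_found = 1
After iteration 2: cur = 6, seen = True, num_found = 1
After iteration 3: cur = 10, seen = False, num_found = 2
After iteration 4: cur = 9, seen = True, num_found = 2
After iteration 5: cur = 7, seen = False, num_found = 2
After iteration 6: cur = 10, seen = True, num_found = 2
After iteration 7: cur = 4, seen = False, num_found = 3
After iteration 8: cur = 3, seen = True, num_found = 3
After iteration 9: cur = 6, seen = False, num_found = 4
After iteration 10: cur = 5, seen = True, num_found = 4
Loop ends.

Final answer: 4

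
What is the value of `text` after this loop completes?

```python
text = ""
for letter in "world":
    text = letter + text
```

Let's trace through this code step by step.

Initialize: text = ''
Entering loop: for letter in "world":
After iteration 1: letter = 'w', text = 'w'
After iteration 2: letter = 'o', text = 'ow'
After iteration 3: letter = 'r', text = 'row'
After iteration 4: letter = 'l', text = 'lrow'
After iteration 5: letter = 'd', text = 'dlrow'
Loop ends.

Final answer: 'dlrow'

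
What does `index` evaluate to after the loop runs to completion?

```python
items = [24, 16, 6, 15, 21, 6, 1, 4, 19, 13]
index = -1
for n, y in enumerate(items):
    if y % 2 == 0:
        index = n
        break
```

Let's trace through this code step by step.

Initialize: items = [24, 16, 6, 15, 21, 6, 1, 4, 19, 13]
Initialize: index = -1
Entering loop: for n, y in enumerate(items):
After iteration 1: n = 0, y = 24, index = 0
Loop ends.

Final answer: 0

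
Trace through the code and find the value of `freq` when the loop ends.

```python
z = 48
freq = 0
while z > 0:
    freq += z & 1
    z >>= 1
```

Let's trace through this code step by step.

Initialize: z = 48
Initialize: freq = 0
Entering loop: while z > 0:
After iteration 1: z = 24, freq = 0
After iteration 2: z = 12, freq = 0
After iteration 3: z = 6, freq = 0
After iteration 4: z = 3, freq = 0
After iteration 5: z = 1, freq = 1
After iteration 6: z = 0, freq = 2
Loop ends.

Final answer: 2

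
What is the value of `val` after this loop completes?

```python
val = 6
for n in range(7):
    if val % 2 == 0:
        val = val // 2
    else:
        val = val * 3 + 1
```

Let's trace through this code step by step.

Initialize: val = 6
Entering loop: for n in range(7):
After iteration 1: n = 0, val = 3
After iteration 2: n = 1, val = 10
After iteration 3: n = 2, val = 5
After iteration 4: n = 3, val = 16
After iteration 5: n = 4, val = 8
After iteration 6: n = 5, val = 4
After iteration 7: n = 6, val = 2
Loop ends.

Final answer: 2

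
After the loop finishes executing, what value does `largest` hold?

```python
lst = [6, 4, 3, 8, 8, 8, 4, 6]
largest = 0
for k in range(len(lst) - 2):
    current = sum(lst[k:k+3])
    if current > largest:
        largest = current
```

Let's trace through this code step by step.

Initialize: lst = [6, 4, 3, 8, 8, 8, 4, 6]
Initialize: largest = 0
Entering loop: for k in range(len(lst) - 2):
After iteration 1: k = 0, largest = 13, current = 13
After iteration 2: k = 1, largest = 15, current = 15
After iteration 3: k = 2, largest = 19, current = 19
After iteration 4: k = 3, largest = 24, current = 24
After iteration 5: k = 4, largest = 24, current = 20
After iteration 6: k = 5, largest = 24, current = 18
Loop ends.

Final answer: 24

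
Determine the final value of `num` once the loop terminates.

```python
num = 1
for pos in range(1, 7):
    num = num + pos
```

Let's trace through this code step by step.

Initialize: num = 1
Entering loop: for pos in range(1, 7):
After iteration 1: pos = 1, num = 2
After iteration 2: pos = 2, num = 4
After iteration 3: pos = 3, num = 7
After iteration 4: pos = 4, num = 11
After iteration 5: pos = 5, num = 16
After iteration 6: pos = 6, num = 22
Loop ends.

Final answer: 22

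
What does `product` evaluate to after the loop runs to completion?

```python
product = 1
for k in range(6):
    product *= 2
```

Let's trace through this code step by step.

Initialize: product = 1
Entering loop: for k in range(6):
After iteration 1: k = 0, product = 2
After iteration 2: k = 1, product = 4
After iteration 3: k = 2, product = 8
After iteration 4: k = 3, product = 16
After iteration 5: k = 4, product = 32
After iteration 6: k = 5, product = 64
Loop ends.

Final answer: 64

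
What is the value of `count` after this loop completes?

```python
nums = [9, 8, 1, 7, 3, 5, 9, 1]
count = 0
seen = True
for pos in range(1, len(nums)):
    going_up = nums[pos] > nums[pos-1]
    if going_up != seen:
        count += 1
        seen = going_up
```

Let's trace through this code step by step.

Initialize: nums = [9, 8, 1, 7, 3, 5, 9, 1]
Initialize: count = 0
Initialize: seen = True
Entering loop: for pos in range(1, len(nums)):
After iteration 1: pos = 1, count = 1, seen = False, going_up = False
After iteration 2: pos = 2, count = 1, seen = False, going_up = False
After iteration 3: pos = 3, count = 2, seen = True, going_up = True
After iteration 4: pos = 4, count = 3, seen = False, going_up = False
After iteration 5: pos = 5, count = 4, seen = True, going_up = True
After iteration 6: pos = 6, count = 4, seen = True, going_up = True
After iteration 7: pos = 7, count = 5, seen = False, going_up = False
Loop ends.

Final answer: 5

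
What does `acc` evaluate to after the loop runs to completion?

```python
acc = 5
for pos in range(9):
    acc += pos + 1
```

Let's trace through this code step by step.

Initialize: acc = 5
Entering loop: for pos in range(9):
After iteration 1: pos = 0, acc = 6
After iteration 2: pos = 1, acc = 8
After iteration 3: pos = 2, acc = 11
After iteration 4: pos = 3, acc = 15
After iteration 5: pos = 4, acc = 20
After iteration 6: pos = 5, acc = 26
After iteration 7: pos = 6, acc = 33
After iteration 8: pos = 7, acc = 41
After iteration 9: pos = 8, acc = 50
Loop ends.

Final answer: 50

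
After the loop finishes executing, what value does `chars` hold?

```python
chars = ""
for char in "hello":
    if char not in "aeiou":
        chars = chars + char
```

Let's trace through this code step by step.

Initialize: chars = ''
Entering loop: for char in "hello":
After iteration 1: char = 'h', chars = 'h'
After iteration 2: char = 'e', chars = 'h'
After iteration 3: char = 'l', chars = 'hl'
After iteration 4: char = 'l', chars = 'hll'
After iteration 5: char = 'o', chars = 'hll'
Loop ends.

Final answer: 'hll'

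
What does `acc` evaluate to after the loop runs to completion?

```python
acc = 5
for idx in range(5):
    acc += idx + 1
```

Let's trace through this code step by step.

Initialize: acc = 5
Entering loop: for idx in range(5):
After iteration 1: idx = 0, acc = 6
After iteration 2: idx = 1, acc = 8
After iteration 3: idx = 2, acc = 11
After iteration 4: idx = 3, acc = 15
After iteration 5: idx = 4, acc = 20
Loop ends.

Final answer: 20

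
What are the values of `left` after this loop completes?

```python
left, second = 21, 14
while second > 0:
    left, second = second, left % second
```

Let's trace through this code step by step.

Initialize: left = 21
Initialize: second = 14
Entering loop: while second > 0:
After iteration 1: left = 14, second = 7
After iteration 2: left = 7, second = 0
Loop ends.

Final answer: 7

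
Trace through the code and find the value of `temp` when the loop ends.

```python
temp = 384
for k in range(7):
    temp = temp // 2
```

Let's trace through this code step by step.

Initialize: temp = 384
Entering loop: for k in range(7):
After iteration 1: k = 0, temp = 192
After iteration 2: k = 1, temp = 96
After iteration 3: k = 2, temp = 48
After iteration 4: k = 3, temp = 24
After iteration 5: k = 4, temp = 12
After iteration 6: k = 5, temp = 6
After iteration 7: k = 6, temp = 3
Loop ends.

Final answer: 3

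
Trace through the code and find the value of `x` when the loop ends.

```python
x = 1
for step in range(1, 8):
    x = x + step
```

Let's trace through this code step by step.

Initialize: x = 1
Entering loop: for step in range(1, 8):
After iteration 1: step = 1, x = 2
After iteration 2: step = 2, x = 4
After iteration 3: step = 3, x = 7
After iteration 4: step = 4, x = 11
After iteration 5: step = 5, x = 16
After iteration 6: step = 6, x = 22
After iteration 7: step = 7, x = 29
Loop ends.

Final answer: 29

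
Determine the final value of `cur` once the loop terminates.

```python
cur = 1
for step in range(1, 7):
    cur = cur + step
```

Let's trace through this code step by step.

Initialize: cur = 1
Entering loop: for step in range(1, 7):
After iteration 1: step = 1, cur = 2
After iteration 2: step = 2, cur = 4
After iteration 3: step = 3, cur = 7
After iteration 4: step = 4, cur = 11
After iteration 5: step = 5, cur = 16
After iteration 6: step = 6, cur = 22
Loop ends.

Final answer: 22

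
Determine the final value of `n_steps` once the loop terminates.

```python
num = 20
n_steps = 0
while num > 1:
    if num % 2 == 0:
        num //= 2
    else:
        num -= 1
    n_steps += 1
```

Let's trace through this code step by step.

Initialize: num = 20
Initialize: n_steps = 0
Entering loop: while num > 1:
After iteration 1: num = 10, n_steps = 1
After iteration 2: num = 5, n_steps = 2
After iteration 3: num = 4, n_steps = 3
After iteration 4: num = 2, n_steps = 4
After iteration 5: num = 1, n_steps = 5
Loop ends.

Final answer: 5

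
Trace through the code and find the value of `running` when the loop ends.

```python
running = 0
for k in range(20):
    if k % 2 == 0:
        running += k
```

Let's trace through this code step by step.

Initialize: running = 0
Entering loop: for k in range(20):
After iteration 1: k = 0, running = 0
After iteration 2: k = 1, running = 0
After iteration 3: k = 2, running = 2
After iteration 4: k = 3, running = 2
After iteration 5: k = 4, running = 6
After iteration 6: k = 5, running = 6
After iteration 7: k = 6, running = 12
After iteration 8: k = 7, running = 12
After iteration 9: k = 8, running = 20
After iteration 10: k = 9, running = 20
After iteration 11: k = 10, running = 30
After iteration 12: k = 11, running = 30
After iteration 13: k = 12, running = 42
After iteration 14: k = 13, running = 42
After iteration 15: k = 14, running = 56
After iteration 16: k = 15, running = 56
After iteration 17: k = 16, running = 72
After iteration 18: k = 17, running = 72
After iteration 19: k = 18, running = 90
After iteration 20: k = 19, running = 90
Loop ends.

Final answer: 90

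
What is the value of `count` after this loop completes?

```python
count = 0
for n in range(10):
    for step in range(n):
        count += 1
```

Let's trace through this code step by step.

Initialize: count = 0
Entering loop: for n in range(10):
After iteration 1: n = 0, count = 0
After iteration 2: n = 1, count = 1, step = 0
After iteration 3: n = 2, count = 3, step = 1
After iteration 4: n = 3, count = 6, step = 2
After iteration 5: n = 4, count = 10, step = 3
After iteration 6: n = 5, count = 15, step = 4
After iteration 7: n = 6, count = 21, step = 5
After iteration 8: n = 7, count = 28, step = 6
After iteration 9: n = 8, count = 36, step = 7
After iteration 10: n = 9, count = 45, step = 8
Loop ends.

Final answer: 45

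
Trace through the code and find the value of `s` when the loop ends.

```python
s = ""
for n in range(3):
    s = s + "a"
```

Let's trace through this code step by step.

Initialize: s = ''
Entering loop: for n in range(3):
After iteration 1: n = 0, s = 'a'
After iteration 2: n = 1, s = 'aa'
After iteration 3: n = 2, s = 'aaa'
Loop ends.

Final answer: 'aaa'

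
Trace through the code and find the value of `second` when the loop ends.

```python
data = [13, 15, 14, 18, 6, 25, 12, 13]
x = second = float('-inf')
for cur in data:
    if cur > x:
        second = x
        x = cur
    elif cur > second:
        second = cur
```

Let's trace through this code step by step.

Initialize: data = [13, 15, 14, 18, 6, 25, 12, 13]
Initialize: x = -inf
Initialize: second = -inf
Entering loop: for cur in data:
After iteration 1: cur = 13, x = 13, second = -inf
After iteration 2: cur = 15, x = 15, second = 13
After iteration 3: cur = 14, x = 15, second = 14
After iteration 4: cur = 18, x = 18, second = 15
After iteration 5: cur = 6, x = 18, second = 15
After iteration 6: cur = 25, x = 25, second = 18
After iteration 7: cur = 12, x = 25, second = 18
After iteration 8: cur = 13, x = 25, second = 18
Loop ends.

Final answer: 18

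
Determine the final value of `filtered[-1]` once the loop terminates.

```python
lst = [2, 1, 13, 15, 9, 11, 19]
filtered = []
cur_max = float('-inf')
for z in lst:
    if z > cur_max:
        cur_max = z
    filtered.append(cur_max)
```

Let's trace through this code step by step.

Initialize: lst = [2, 1, 13, 15, 9, 11, 19]
Initialize: filtered = []
Initialize: cur_max = -inf
Entering loop: for z in lst:
After iteration 1: z = 2, filtered = [2], cur_max = 2
After iteration 2: z = 1, filtered = [2, 2], cur_max = 2
After iteration 3: z = 13, filtered = [2, 2, 13], cur_max = 13
After iteration 4: z = 15, filtered = [2, 2, 13, 15], cur_max = 15
After iteration 5: z = 9, filtered = [2, 2, 13, 15, 15], cur_max = 15
After iteration 6: z = 11, filtered = [2, 2, 13, 15, 15, 15], cur_max = 15
After iteration 7: z = 19, filtered = [2, 2, 13, 15, 15, 15, 19], cur_max = 19
Loop ends.
filtered[-1] = 19

Final answer: 19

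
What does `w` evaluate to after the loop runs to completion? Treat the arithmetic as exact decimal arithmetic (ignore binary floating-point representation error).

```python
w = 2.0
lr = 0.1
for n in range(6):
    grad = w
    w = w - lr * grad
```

Let's trace through this code step by step.

Initialize: w = 2.0
Initialize: lr = 0.1
Entering loop: for n in range(6):
After iteration 1: n = 0, w = 1.8, grad = 2.0
After iteration 2: n = 1, w = 1.62, grad = 1.8
After iteration 3: n = 2, w = 1.458, grad = 1.62
After iteration 4: n = 3, w = 1.3122, grad = 1.458
After iteration 5: n = 4, w = 1.18098, grad = 1.3122
After iteration 6: n = 5, w = 1.062882, grad = 1.18098
Loop ends.

Final answer: 1.062882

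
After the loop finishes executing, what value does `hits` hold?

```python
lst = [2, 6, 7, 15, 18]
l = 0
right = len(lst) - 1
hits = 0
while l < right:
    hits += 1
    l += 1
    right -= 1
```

Let's trace through this code step by step.

Initialize: lst = [2, 6, 7, 15, 18]
Initialize: l = 0
Initialize: right = 4
Initialize: hits = 0
Entering loop: while l < right:
After iteration 1: l = 1, right = 3, hits = 1
After iteration 2: l = 2, right = 2, hits = 2
Loop ends.

Final answer: 2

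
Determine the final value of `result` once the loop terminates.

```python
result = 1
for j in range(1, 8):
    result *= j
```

Let's trace through this code step by step.

Initialize: result = 1
Entering loop: for j in range(1, 8):
After iteration 1: j = 1, result = 1
After iteration 2: j = 2, result = 2
After iteration 3: j = 3, result = 6
After iteration 4: j = 4, result = 24
After iteration 5: j = 5, result = 120
After iteration 6: j = 6, result = 720
After iteration 7: j = 7, result = 5040
Loop ends.

Final answer: 5040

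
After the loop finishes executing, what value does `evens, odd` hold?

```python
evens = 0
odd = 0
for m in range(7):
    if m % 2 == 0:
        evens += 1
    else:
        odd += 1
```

Let's trace through this code step by step.

Initialize: evens = 0
Initialize: odd = 0
Entering loop: for m in range(7):
After iteration 1: m = 0, evens = 1, odd = 0
After iteration 2: m = 1, evens = 1, odd = 1
After iteration 3: m = 2, evens = 2, odd = 1
After iteration 4: m = 3, evens = 2, odd = 2
After iteration 5: m = 4, evens = 3, odd = 2
After iteration 6: m = 5, evens = 3, odd = 3
After iteration 7: m = 6, evens = 4, odd = 3
Loop ends.

Final answer: 4, 3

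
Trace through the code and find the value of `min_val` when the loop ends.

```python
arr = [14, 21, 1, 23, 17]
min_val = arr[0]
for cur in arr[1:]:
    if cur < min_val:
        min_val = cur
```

Let's trace through this code step by step.

Initialize: arr = [14, 21, 1, 23, 17]
Initialize: min_val = 14
Entering loop: for cur in arr[1:]:
After iteration 1: cur = 21, min_val = 14
After iteration 2: cur = 1, min_val = 1
After iteration 3: cur = 23, min_val = 1
After iteration 4: cur = 17, min_val = 1
Loop ends.

Final answer: 1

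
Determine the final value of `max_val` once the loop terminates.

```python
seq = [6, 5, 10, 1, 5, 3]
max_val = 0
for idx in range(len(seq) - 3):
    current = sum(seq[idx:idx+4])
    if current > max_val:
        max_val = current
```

Let's trace through this code step by step.

Initialize: seq = [6, 5, 10, 1, 5, 3]
Initialize: max_val = 0
Entering loop: for idx in range(len(seq) - 3):
After iteration 1: idx = 0, max_val = 22, current = 22
After iteration 2: idx = 1, max_val = 22, current = 21
After iteration 3: idx = 2, max_val = 22, current = 19
Loop ends.

Final answer: 22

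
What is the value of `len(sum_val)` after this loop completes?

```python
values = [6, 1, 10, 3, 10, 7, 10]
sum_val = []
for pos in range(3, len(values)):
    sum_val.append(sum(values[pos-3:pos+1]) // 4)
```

Let's trace through this code step by step.

Initialize: values = [6, 1, 10, 3, 10, 7, 10]
Initialize: sum_val = []
Entering loop: for pos in range(3, len(values)):
After iteration 1: pos = 3, sum_val = [5]
After iteration 2: pos = 4, sum_val = [5, 6]
After iteration 3: pos = 5, sum_val = [5, 6, 7]
After iteration 4: pos = 6, sum_val = [5, 6, 7, 7]
Loop ends.
len(sum_val) = 4

Final answer: 4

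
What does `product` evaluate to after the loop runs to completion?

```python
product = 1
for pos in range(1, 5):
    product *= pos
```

Let's trace through this code step by step.

Initialize: product = 1
Entering loop: for pos in range(1, 5):
After iteration 1: pos = 1, product = 1
After iteration 2: pos = 2, product = 2
After iteration 3: pos = 3, product = 6
After iteration 4: pos = 4, product = 24
Loop ends.

Final answer: 24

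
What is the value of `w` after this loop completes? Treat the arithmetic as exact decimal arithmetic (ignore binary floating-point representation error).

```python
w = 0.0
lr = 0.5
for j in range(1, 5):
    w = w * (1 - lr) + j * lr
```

Let's trace through this code step by step.

Initialize: w = 0.0
Initialize: lr = 0.5
Entering loop: for j in range(1, 5):
After iteration 1: j = 1, w = 0.5
After iteration 2: j = 2, w = 1.25
After iteration 3: j = 3, w = 2.125
After iteration 4: j = 4, w = 3.0625
Loop ends.

Final answer: 3.0625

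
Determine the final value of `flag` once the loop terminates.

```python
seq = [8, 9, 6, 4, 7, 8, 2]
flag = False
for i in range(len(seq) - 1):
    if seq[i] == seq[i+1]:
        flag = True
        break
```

Let's trace through this code step by step.

Initialize: seq = [8, 9, 6, 4, 7, 8, 2]
Initialize: flag = False
Entering loop: for i in range(len(seq) - 1):
After iteration 1: i = 0, flag = False
After iteration 2: i = 1, flag = False
After iteration 3: i = 2, flag = False
After iteration 4: i = 3, flag = False
After iteration 5: i = 4, flag = False
After iteration 6: i = 5, flag = False
Loop ends.

Final answer: False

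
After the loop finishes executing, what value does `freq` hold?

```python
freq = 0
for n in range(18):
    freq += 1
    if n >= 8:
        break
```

Let's trace through this code step by step.

Initialize: freq = 0
Entering loop: for n in range(18):
After iteration 1: n = 0, freq = 1
After iteration 2: n = 1, freq = 2
After iteration 3: n = 2, freq = 3
After iteration 4: n = 3, freq = 4
After iteration 5: n = 4, freq = 5
After iteration 6: n = 5, freq = 6
After iteration 7: n = 6, freq = 7
After iteration 8: n = 7, freq = 8
After iteration 9: n = 8, freq = 9
Loop ends.

Final answer: 9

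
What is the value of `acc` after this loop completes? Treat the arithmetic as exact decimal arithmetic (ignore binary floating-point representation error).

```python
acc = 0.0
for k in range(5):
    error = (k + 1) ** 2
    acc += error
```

Let's trace through this code step by step.

Initialize: acc = 0.0
Entering loop: for k in range(5):
After iteration 1: k = 0, acc = 1.0, error = 1
After iteration 2: k = 1, acc = 5.0, error = 4
After iteration 3: k = 2, acc = 14.0, error = 9
After iteration 4: k = 3, acc = 30.0, error = 16
After iteration 5: k = 4, acc = 55.0, error = 25
Loop ends.

Final answer: 55.0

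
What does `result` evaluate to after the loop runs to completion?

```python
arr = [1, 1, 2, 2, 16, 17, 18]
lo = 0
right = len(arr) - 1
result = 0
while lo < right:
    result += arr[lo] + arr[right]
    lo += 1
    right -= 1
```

Let's trace through this code step by step.

Initialize: arr = [1, 1, 2, 2, 16, 17, 18]
Initialize: lo = 0
Initialize: right = 6
Initialize: result = 0
Entering loop: while lo < right:
After iteration 1: lo = 1, right = 5, result = 19
After iteration 2: lo = 2, right = 4, result = 37
After iteration 3: lo = 3, right = 3, result = 55
Loop ends.

Final answer: 55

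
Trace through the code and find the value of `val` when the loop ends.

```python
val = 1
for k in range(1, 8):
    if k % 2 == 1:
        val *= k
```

Let's trace through this code step by step.

Initialize: val = 1
Entering loop: for k in range(1, 8):
After iteration 1: k = 1, val = 1
After iteration 2: k = 2, val = 1
After iteration 3: k = 3, val = 3
After iteration 4: k = 4, val = 3
After iteration 5: k = 5, val = 15
After iteration 6: k = 6, val = 15
After iteration 7: k = 7, val = 105
Loop ends.

Final answer: 105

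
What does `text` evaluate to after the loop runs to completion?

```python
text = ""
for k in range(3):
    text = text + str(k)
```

Let's trace through this code step by step.

Initialize: text = ''
Entering loop: for k in range(3):
After iteration 1: k = 0, text = '0'
After iteration 2: k = 1, text = '01'
After iteration 3: k = 2, text = '012'
Loop ends.

Final answer: '012'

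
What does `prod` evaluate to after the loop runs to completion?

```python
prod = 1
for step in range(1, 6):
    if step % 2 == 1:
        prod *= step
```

Let's trace through this code step by step.

Initialize: prod = 1
Entering loop: for step in range(1, 6):
After iteration 1: step = 1, prod = 1
After iteration 2: step = 2, prod = 1
After iteration 3: step = 3, prod = 3
After iteration 4: step = 4, prod = 3
After iteration 5: step = 5, prod = 15
Loop ends.

Final answer: 15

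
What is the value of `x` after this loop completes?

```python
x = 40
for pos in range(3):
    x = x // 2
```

Let's trace through this code step by step.

Initialize: x = 40
Entering loop: for pos in range(3):
After iteration 1: pos = 0, x = 20
After iteration 2: pos = 1, x = 10
After iteration 3: pos = 2, x = 5
Loop ends.

Final answer: 5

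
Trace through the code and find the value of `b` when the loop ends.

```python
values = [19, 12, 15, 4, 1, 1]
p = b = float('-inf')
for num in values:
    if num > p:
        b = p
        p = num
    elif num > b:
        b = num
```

Let's trace through this code step by step.

Initialize: values = [19, 12, 15, 4, 1, 1]
Initialize: p = -inf
Initialize: b = -inf
Entering loop: for num in values:
After iteration 1: num = 19, p = 19, b = -inf
After iteration 2: num = 12, p = 19, b = 12
After iteration 3: num = 15, p = 19, b = 15
After iteration 4: num = 4, p = 19, b = 15
After iteration 5: num = 1, p = 19, b = 15
After iteration 6: num = 1, p = 19, b = 15
Loop ends.

Final answer: 15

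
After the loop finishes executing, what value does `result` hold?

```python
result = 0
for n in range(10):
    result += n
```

Let's trace through this code step by step.

Initialize: result = 0
Entering loop: for n in range(10):
After iteration 1: n = 0, result = 0
After iteration 2: n = 1, result = 1
After iteration 3: n = 2, result = 3
After iteration 4: n = 3, result = 6
After iteration 5: n = 4, result = 10
After iteration 6: n = 5, result = 15
After iteration 7: n = 6, result = 21
After iteration 8: n = 7, result = 28
After iteration 9: n = 8, result = 36
After iteration 10: n = 9, result = 45
Loop ends.

Final answer: 45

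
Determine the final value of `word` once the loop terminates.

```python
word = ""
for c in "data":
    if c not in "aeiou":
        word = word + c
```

Let's trace through this code step by step.

Initialize: word = ''
Entering loop: for c in "data":
After iteration 1: c = 'd', word = 'd'
After iteration 2: c = 'a', word = 'd'
After iteration 3: c = 't', word = 'dt'
After iteration 4: c = 'a', word = 'dt'
Loop ends.

Final answer: 'dt'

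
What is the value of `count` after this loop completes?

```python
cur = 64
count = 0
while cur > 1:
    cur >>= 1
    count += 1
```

Let's trace through this code step by step.

Initialize: cur = 64
Initialize: count = 0
Entering loop: while cur > 1:
After iteration 1: cur = 32, count = 1
After iteration 2: cur = 16, count = 2
After iteration 3: cur = 8, count = 3
After iteration 4: cur = 4, count = 4
After iteration 5: cur = 2, count = 5
After iteration 6: cur = 1, count = 6
Loop ends.

Final answer: 6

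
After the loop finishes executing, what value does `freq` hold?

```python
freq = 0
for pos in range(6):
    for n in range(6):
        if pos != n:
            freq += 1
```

Let's trace through this code step by step.

Initialize: freq = 0
Entering loop: for pos in range(6):
After iteration 1: pos = 0, freq = 5
After iteration 2: pos = 1, freq = 10
After iteration 3: pos = 2, freq = 15
After iteration 4: pos = 3, freq = 20
After iteration 5: pos = 4, freq = 25
After iteration 6: pos = 5, freq = 30
Loop ends.

Final answer: 30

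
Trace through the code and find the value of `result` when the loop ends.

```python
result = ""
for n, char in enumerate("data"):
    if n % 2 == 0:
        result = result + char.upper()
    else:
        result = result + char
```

Let's trace through this code step by step.

Initialize: result = ''
Entering loop: for n, char in enumerate("data"):
After iteration 1: n = 0, char = 'd', result = 'D'
After iteration 2: n = 1, char = 'a', result = 'Da'
After iteration 3: n = 2, char = 't', result = 'DaT'
After iteration 4: n = 3, char = 'a', result = 'DaTa'
Loop ends.

Final answer: 'DaTa'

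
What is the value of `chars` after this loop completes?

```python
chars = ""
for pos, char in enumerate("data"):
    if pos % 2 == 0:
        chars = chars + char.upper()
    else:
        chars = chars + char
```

Let's trace through this code step by step.

Initialize: chars = ''
Entering loop: for pos, char in enumerate("data"):
After iteration 1: pos = 0, char = 'd', chars = 'D'
After iteration 2: pos = 1, char = 'a', chars = 'Da'
After iteration 3: pos = 2, char = 't', chars = 'DaT'
After iteration 4: pos = 3, char = 'a', chars = 'DaTa'
Loop ends.

Final answer: 'DaTa'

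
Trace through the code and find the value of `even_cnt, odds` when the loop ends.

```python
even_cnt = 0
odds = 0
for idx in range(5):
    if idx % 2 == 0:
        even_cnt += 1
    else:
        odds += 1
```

Let's trace through this code step by step.

Initialize: even_cnt = 0
Initialize: odds = 0
Entering loop: for idx in range(5):
After iteration 1: idx = 0, even_cnt = 1, odds = 0
After iteration 2: idx = 1, even_cnt = 1, odds = 1
After iteration 3: idx = 2, even_cnt = 2, odds = 1
After iteration 4: idx = 3, even_cnt = 2, odds = 2
After iteration 5: idx = 4, even_cnt = 3, odds = 2
Loop ends.

Final answer: 3, 2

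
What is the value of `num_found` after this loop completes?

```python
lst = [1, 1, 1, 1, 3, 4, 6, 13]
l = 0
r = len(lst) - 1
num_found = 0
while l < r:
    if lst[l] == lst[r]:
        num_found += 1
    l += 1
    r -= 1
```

Let's trace through this code step by step.

Initialize: lst = [1, 1, 1, 1, 3, 4, 6, 13]
Initialize: l = 0
Initialize: r = 7
Initialize: num_found = 0
Entering loop: while l < r:
After iteration 1: l = 1, r = 6, num_found = 0
After iteration 2: l = 2, r = 5, num_found = 0
After iteration 3: l = 3, r = 4, num_found = 0
After iteration 4: l = 4, r = 3, num_found = 0
Loop ends.

Final answer: 0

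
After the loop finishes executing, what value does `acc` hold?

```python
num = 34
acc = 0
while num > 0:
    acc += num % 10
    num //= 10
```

Let's trace through this code step by step.

Initialize: num = 34
Initialize: acc = 0
Entering loop: while num > 0:
After iteration 1: num = 3, acc = 4
After iteration 2: num = 0, acc = 7
Loop ends.

Final answer: 7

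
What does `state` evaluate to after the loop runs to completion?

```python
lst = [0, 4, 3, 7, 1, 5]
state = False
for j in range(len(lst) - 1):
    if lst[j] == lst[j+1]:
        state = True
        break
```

Let's trace through this code step by step.

Initialize: lst = [0, 4, 3, 7, 1, 5]
Initialize: state = False
Entering loop: for j in range(len(lst) - 1):
After iteration 1: j = 0, state = False
After iteration 2: j = 1, state = False
After iteration 3: j = 2, state = False
After iteration 4: j = 3, state = False
After iteration 5: j = 4, state = False
Loop ends.

Final answer: False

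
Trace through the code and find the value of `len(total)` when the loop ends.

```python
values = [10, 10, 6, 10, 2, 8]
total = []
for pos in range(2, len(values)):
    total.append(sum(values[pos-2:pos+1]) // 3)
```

Let's trace through this code step by step.

Initialize: values = [10, 10, 6, 10, 2, 8]
Initialize: total = []
Entering loop: for pos in range(2, len(values)):
After iteration 1: pos = 2, total = [8]
After iteration 2: pos = 3, total = [8, 8]
After iteration 3: pos = 4, total = [8, 8, 6]
After iteration 4: pos = 5, total = [8, 8, 6, 6]
Loop ends.
len(total) = 4

Final answer: 4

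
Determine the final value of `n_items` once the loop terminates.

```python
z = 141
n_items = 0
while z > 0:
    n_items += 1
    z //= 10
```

Let's trace through this code step by step.

Initialize: z = 141
Initialize: n_items = 0
Entering loop: while z > 0:
After iteration 1: z = 14, n_items = 1
After iteration 2: z = 1, n_items = 2
After iteration 3: z = 0, n_items = 3
Loop ends.

Final answer: 3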